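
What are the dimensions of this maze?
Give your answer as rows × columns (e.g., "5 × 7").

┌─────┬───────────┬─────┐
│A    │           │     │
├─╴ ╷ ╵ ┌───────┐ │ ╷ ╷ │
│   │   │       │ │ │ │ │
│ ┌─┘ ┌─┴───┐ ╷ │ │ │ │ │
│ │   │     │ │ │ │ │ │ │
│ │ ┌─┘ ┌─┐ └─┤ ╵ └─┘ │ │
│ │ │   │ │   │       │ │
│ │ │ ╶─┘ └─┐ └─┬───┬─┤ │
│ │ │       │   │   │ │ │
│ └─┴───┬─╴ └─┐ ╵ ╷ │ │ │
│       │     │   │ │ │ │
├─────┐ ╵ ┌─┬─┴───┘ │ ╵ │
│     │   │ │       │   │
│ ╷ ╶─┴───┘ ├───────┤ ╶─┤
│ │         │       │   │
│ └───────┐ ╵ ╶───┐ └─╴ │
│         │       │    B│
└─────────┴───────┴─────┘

Counting the maze dimensions:
Rows (vertical): 9
Columns (horizontal): 12
Dimensions: 9 × 12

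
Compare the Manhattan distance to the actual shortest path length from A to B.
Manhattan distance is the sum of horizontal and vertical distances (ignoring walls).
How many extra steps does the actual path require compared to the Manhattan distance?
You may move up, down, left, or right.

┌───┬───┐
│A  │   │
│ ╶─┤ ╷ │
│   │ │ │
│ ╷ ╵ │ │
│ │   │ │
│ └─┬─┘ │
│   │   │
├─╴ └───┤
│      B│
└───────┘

Manhattan distance: |4 - 0| + |3 - 0| = 7
Actual path length: 7
Extra steps: 7 - 7 = 0

Solution:

┌───┬───┐
│A  │   │
│ ╶─┤ ╷ │
│↓  │ │ │
│ ╷ ╵ │ │
│↓│   │ │
│ └─┬─┘ │
│↳ ↓│   │
├─╴ └───┤
│  ↳ → B│
└───────┘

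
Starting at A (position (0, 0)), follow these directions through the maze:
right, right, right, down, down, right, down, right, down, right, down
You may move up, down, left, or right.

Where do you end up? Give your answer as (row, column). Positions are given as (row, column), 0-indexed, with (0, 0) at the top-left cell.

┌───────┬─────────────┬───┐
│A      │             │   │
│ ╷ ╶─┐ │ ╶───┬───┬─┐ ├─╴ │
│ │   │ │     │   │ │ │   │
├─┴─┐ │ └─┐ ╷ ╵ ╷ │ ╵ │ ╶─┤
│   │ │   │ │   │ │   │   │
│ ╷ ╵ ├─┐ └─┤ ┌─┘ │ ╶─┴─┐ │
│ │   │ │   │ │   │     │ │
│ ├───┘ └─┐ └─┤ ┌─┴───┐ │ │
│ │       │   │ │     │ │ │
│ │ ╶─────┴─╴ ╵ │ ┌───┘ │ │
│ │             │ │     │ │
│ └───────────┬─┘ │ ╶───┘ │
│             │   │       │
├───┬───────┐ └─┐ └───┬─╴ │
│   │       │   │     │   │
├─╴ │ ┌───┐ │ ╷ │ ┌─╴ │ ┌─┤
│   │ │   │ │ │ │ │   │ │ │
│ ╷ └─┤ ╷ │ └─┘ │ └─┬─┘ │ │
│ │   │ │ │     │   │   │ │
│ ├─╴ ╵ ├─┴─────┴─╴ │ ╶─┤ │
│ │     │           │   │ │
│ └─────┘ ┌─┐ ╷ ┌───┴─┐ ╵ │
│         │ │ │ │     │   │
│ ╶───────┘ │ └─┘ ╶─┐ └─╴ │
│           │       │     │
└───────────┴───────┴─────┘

Following directions step by step:
Start: (0, 0)
  right: (0, 0) → (0, 1)
  right: (0, 1) → (0, 2)
  right: (0, 2) → (0, 3)
  down: (0, 3) → (1, 3)
  down: (1, 3) → (2, 3)
  right: (2, 3) → (2, 4)
  down: (2, 4) → (3, 4)
  right: (3, 4) → (3, 5)
  down: (3, 5) → (4, 5)
  right: (4, 5) → (4, 6)
  down: (4, 6) → (5, 6)
Final position: (5, 6)

Path taken:

┌───────┬─────────────┬───┐
│A → → ↓│             │   │
│ ╷ ╶─┐ │ ╶───┬───┬─┐ ├─╴ │
│ │   │↓│     │   │ │ │   │
├─┴─┐ │ └─┐ ╷ ╵ ╷ │ ╵ │ ╶─┤
│   │ │↳ ↓│ │   │ │   │   │
│ ╷ ╵ ├─┐ └─┤ ┌─┘ │ ╶─┴─┐ │
│ │   │ │↳ ↓│ │   │     │ │
│ ├───┘ └─┐ └─┤ ┌─┴───┐ │ │
│ │       │↳ ↓│ │     │ │ │
│ │ ╶─────┴─╴ ╵ │ ┌───┘ │ │
│ │          B  │ │     │ │
│ └───────────┬─┘ │ ╶───┘ │
│             │   │       │
├───┬───────┐ └─┐ └───┬─╴ │
│   │       │   │     │   │
├─╴ │ ┌───┐ │ ╷ │ ┌─╴ │ ┌─┤
│   │ │   │ │ │ │ │   │ │ │
│ ╷ └─┤ ╷ │ └─┘ │ └─┬─┘ │ │
│ │   │ │ │     │   │   │ │
│ ├─╴ ╵ ├─┴─────┴─╴ │ ╶─┤ │
│ │     │           │   │ │
│ └─────┘ ┌─┐ ╷ ┌───┴─┐ ╵ │
│         │ │ │ │     │   │
│ ╶───────┘ │ └─┘ ╶─┐ └─╴ │
│           │       │     │
└───────────┴───────┴─────┘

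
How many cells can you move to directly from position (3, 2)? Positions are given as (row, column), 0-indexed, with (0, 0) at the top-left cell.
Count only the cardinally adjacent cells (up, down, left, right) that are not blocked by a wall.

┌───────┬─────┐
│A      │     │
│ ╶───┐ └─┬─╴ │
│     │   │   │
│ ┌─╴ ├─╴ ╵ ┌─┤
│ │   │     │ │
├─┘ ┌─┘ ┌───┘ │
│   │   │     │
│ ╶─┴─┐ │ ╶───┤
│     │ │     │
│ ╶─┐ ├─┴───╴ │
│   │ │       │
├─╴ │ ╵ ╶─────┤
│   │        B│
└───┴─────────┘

Checking passable neighbors of (3, 2):
Neighbors: (3, 3)
Count: 1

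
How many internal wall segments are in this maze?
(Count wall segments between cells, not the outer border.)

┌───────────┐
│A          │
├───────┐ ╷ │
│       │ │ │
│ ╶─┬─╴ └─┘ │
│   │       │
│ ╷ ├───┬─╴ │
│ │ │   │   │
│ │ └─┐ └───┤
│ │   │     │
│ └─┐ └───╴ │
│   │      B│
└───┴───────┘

Counting internal wall segments:
Total internal walls: 25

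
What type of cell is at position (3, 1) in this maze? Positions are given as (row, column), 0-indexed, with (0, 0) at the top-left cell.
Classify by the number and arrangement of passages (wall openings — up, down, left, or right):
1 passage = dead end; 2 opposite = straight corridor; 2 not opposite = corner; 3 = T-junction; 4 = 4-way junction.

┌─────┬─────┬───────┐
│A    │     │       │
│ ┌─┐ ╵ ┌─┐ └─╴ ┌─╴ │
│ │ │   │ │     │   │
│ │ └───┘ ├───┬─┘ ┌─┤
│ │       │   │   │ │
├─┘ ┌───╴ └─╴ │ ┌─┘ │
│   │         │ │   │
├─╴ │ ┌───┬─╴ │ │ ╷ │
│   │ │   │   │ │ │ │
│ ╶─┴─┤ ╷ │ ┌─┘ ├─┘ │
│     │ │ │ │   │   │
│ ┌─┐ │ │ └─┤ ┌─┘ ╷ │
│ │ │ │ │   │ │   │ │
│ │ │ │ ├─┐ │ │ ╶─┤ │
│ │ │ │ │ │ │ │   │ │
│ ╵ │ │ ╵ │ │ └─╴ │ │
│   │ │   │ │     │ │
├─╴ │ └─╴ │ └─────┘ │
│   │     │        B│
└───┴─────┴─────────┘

Checking cell at (3, 1):
Number of passages: 3
Cell type: T-junction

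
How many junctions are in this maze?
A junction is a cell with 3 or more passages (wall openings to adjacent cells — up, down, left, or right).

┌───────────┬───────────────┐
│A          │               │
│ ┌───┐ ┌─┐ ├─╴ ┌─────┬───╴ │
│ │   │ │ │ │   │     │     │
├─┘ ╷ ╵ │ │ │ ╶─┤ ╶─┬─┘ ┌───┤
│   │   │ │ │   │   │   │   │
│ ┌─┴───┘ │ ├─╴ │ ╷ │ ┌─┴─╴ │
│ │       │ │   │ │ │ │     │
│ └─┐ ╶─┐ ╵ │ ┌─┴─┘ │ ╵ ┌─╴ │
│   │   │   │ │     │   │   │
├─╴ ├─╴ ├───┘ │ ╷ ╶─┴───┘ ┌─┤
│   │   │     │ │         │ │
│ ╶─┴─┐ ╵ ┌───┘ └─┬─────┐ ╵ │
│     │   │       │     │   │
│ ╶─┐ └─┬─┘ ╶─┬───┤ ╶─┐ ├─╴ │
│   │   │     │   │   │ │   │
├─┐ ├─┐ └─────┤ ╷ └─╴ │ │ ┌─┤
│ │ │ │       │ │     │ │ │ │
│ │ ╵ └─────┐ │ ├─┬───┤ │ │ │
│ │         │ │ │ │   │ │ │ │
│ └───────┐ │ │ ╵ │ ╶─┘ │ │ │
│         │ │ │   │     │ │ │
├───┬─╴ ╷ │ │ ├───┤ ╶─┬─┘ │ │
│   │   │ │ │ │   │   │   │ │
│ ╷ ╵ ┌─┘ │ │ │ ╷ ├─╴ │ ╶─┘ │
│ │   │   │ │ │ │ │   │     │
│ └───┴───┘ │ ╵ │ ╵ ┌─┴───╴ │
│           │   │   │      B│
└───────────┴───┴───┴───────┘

Checking each cell for number of passages:

Junctions found (3+ passages):
  (0, 3): 3 passages
  (0, 7): 3 passages
  (2, 8): 3 passages
  (3, 2): 3 passages
  (3, 4): 3 passages
  (3, 13): 3 passages
  (4, 8): 3 passages
  (5, 3): 3 passages
  (5, 12): 3 passages
  (6, 0): 3 passages
  (6, 7): 3 passages
  (6, 13): 3 passages
  (7, 5): 3 passages
  (9, 2): 3 passages
  (10, 3): 3 passages
  (10, 9): 3 passages
  (12, 13): 3 passages
Total junctions: 17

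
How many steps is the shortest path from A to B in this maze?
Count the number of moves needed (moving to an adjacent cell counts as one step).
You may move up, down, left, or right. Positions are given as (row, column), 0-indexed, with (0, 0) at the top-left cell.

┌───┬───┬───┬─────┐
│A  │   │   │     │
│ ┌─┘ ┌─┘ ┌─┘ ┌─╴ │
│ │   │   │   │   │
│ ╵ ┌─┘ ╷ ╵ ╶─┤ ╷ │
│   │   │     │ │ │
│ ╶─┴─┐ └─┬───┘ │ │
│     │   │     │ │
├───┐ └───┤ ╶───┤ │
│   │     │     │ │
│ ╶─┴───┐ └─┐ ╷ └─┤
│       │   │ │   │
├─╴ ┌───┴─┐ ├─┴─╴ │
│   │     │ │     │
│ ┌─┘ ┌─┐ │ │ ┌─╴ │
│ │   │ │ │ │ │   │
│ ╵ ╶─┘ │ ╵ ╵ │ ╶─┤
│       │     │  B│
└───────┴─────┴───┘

Using BFS to find shortest path:
Start: (0, 0), End: (8, 8)
Path found:
(0,0) → (1,0) → (2,0) → (3,0) → (3,1) → (3,2) → (4,2) → (4,3) → (4,4) → (5,4) → (5,5) → (6,5) → (7,5) → (8,5) → (8,6) → (7,6) → (6,6) → (6,7) → (6,8) → (7,8) → (7,7) → (8,7) → (8,8)
Number of steps: 22

Solution:

┌───┬───┬───┬─────┐
│A  │   │   │     │
│ ┌─┘ ┌─┘ ┌─┘ ┌─╴ │
│↓│   │   │   │   │
│ ╵ ┌─┘ ╷ ╵ ╶─┤ ╷ │
│↓  │   │     │ │ │
│ ╶─┴─┐ └─┬───┘ │ │
│↳ → ↓│   │     │ │
├───┐ └───┤ ╶───┤ │
│   │↳ → ↓│     │ │
│ ╶─┴───┐ └─┐ ╷ └─┤
│       │↳ ↓│ │   │
├─╴ ┌───┴─┐ ├─┴─╴ │
│   │     │↓│↱ → ↓│
│ ┌─┘ ┌─┐ │ │ ┌─╴ │
│ │   │ │ │↓│↑│↓ ↲│
│ ╵ ╶─┘ │ ╵ ╵ │ ╶─┤
│       │  ↳ ↑│↳ B│
└───────┴─────┴───┘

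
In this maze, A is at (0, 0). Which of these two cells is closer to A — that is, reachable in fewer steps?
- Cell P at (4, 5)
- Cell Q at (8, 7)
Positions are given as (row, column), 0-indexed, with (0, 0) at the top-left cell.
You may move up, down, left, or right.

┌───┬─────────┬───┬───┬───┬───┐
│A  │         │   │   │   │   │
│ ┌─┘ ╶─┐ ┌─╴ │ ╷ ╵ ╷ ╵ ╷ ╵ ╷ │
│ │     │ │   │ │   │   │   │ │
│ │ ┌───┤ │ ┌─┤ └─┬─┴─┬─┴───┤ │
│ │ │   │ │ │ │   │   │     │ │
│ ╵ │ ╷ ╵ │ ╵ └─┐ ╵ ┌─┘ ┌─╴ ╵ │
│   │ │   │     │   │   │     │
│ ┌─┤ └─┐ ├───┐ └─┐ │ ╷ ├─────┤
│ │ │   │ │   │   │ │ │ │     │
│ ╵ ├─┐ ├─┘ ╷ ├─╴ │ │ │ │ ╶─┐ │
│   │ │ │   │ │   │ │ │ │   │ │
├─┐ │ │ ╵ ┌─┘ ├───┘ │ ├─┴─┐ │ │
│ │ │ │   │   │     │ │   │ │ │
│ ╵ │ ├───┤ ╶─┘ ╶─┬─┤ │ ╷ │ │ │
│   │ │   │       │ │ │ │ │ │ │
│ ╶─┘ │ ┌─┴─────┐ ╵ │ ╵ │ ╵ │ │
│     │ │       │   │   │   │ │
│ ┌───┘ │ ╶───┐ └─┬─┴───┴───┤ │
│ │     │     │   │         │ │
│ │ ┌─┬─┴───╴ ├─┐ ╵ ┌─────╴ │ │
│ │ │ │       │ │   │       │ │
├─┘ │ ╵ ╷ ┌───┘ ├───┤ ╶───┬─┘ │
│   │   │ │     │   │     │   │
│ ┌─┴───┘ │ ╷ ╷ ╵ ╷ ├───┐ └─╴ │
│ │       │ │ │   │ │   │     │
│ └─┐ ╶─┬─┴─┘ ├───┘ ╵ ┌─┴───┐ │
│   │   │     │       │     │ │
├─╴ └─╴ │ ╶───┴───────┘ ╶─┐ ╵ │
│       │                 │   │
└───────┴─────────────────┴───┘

Shortest path A → P at (4, 5): 25 steps
Shortest path A → Q at (8, 7): 111 steps

P is closer (25 steps vs 111 steps).

Path to P:

┌───┬─────────┬───┬───┬───┬───┐
│A  │↱ → ↓    │   │   │   │   │
│ ┌─┘ ╶─┐ ┌─╴ │ ╷ ╵ ╷ ╵ ╷ ╵ ╷ │
│↓│↱ ↑  │↓│   │ │   │   │   │ │
│ │ ┌───┤ │ ┌─┤ └─┬─┴─┬─┴───┤ │
│↓│↑│↓ ↰│↓│ │ │   │   │     │ │
│ ╵ │ ╷ ╵ │ ╵ └─┐ ╵ ┌─┘ ┌─╴ ╵ │
│↳ ↑│↓│↑ ↲│     │   │   │     │
│ ┌─┤ └─┐ ├───┐ └─┐ │ ╷ ├─────┤
│ │ │↳ ↓│ │P  │   │ │ │ │     │
│ ╵ ├─┐ ├─┘ ╷ ├─╴ │ │ │ │ ╶─┐ │
│   │ │↓│↱ ↑│ │   │ │ │ │   │ │
├─┐ │ │ ╵ ┌─┘ ├───┘ │ ├─┴─┐ │ │
│ │ │ │↳ ↑│   │     │ │   │ │ │
│ ╵ │ ├───┤ ╶─┘ ╶─┬─┤ │ ╷ │ │ │
│   │ │   │       │ │ │ │ │ │ │
│ ╶─┘ │ ┌─┴─────┐ ╵ │ ╵ │ ╵ │ │
│     │ │       │   │   │   │ │
│ ┌───┘ │ ╶───┐ └─┬─┴───┴───┤ │
│ │     │     │   │         │ │
│ │ ┌─┬─┴───╴ ├─┐ ╵ ┌─────╴ │ │
│ │ │ │       │ │   │       │ │
├─┘ │ ╵ ╷ ┌───┘ ├───┤ ╶───┬─┘ │
│   │   │ │     │   │     │   │
│ ┌─┴───┘ │ ╷ ╷ ╵ ╷ ├───┐ └─╴ │
│ │       │ │ │   │ │   │     │
│ └─┐ ╶─┬─┴─┘ ├───┘ ╵ ┌─┴───┐ │
│   │   │     │       │     │ │
├─╴ └─╴ │ ╶───┴───────┘ ╶─┐ ╵ │
│       │                 │   │
└───────┴─────────────────┴───┘

Path to Q:

┌───┬─────────┬───┬───┬───┬───┐
│A  │↱ → ↓    │↱ ↓│↱ ↓│↱ ↓│↱ ↓│
│ ┌─┘ ╶─┐ ┌─╴ │ ╷ ╵ ╷ ╵ ╷ ╵ ╷ │
│↓│↱ ↑  │↓│   │↑│↳ ↑│↳ ↑│↳ ↑│↓│
│ │ ┌───┤ │ ┌─┤ └─┬─┴─┬─┴───┤ │
│↓│↑│↓ ↰│↓│ │ │↑ ↰│   │↓ ← ↰│↓│
│ ╵ │ ╷ ╵ │ ╵ └─┐ ╵ ┌─┘ ┌─╴ ╵ │
│↳ ↑│↓│↑ ↲│     │↑ ↰│↓ ↲│  ↑ ↲│
│ ┌─┤ └─┐ ├───┐ └─┐ │ ╷ ├─────┤
│ │ │↳ ↓│ │↱ ↓│   │↑│↓│ │↱ → ↓│
│ ╵ ├─┐ ├─┘ ╷ ├─╴ │ │ │ │ ╶─┐ │
│   │ │↓│↱ ↑│↓│   │↑│↓│ │↑ ↰│↓│
├─┐ │ │ ╵ ┌─┘ ├───┘ │ ├─┴─┐ │ │
│ │ │ │↳ ↑│↓ ↲│↱ → ↑│↓│↱ ↓│↑│↓│
│ ╵ │ ├───┤ ╶─┘ ╶─┬─┤ │ ╷ │ │ │
│   │ │   │↳ → ↑  │ │↓│↑│↓│↑│↓│
│ ╶─┘ │ ┌─┴─────┐ ╵ │ ╵ │ ╵ │ │
│     │ │      Q│   │↳ ↑│↳ ↑│↓│
│ ┌───┘ │ ╶───┐ └─┬─┴───┴───┤ │
│ │     │     │↑ ↰│↓ ← ← ← ↰│↓│
│ │ ┌─┬─┴───╴ ├─┐ ╵ ┌─────╴ │ │
│ │ │ │       │ │↑ ↲│↱ → → ↑│↓│
├─┘ │ ╵ ╷ ┌───┘ ├───┤ ╶───┬─┘ │
│   │   │ │     │   │↑ ← ↰│  ↓│
│ ┌─┴───┘ │ ╷ ╷ ╵ ╷ ├───┐ └─╴ │
│ │       │ │ │   │ │   │↑ ← ↲│
│ └─┐ ╶─┬─┴─┘ ├───┘ ╵ ┌─┴───┐ │
│   │   │     │       │     │ │
├─╴ └─╴ │ ╶───┴───────┘ ╶─┐ ╵ │
│       │                 │   │
└───────┴─────────────────┴───┘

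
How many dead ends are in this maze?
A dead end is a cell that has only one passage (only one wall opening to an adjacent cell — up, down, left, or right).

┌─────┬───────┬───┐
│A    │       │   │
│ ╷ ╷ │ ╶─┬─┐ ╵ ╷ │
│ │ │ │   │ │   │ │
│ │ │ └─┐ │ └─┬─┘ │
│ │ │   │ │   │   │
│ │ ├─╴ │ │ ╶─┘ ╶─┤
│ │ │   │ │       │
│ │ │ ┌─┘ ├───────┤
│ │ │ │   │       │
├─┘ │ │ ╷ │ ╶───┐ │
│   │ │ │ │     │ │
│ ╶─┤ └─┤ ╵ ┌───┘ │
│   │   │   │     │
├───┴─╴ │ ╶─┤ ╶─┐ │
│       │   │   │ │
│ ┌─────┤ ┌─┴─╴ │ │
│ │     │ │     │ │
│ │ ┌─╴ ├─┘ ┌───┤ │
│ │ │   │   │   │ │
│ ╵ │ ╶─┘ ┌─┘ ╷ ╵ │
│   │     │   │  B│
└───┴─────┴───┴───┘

Checking each cell for number of passages:

Dead ends found at positions:
  (1, 5)
  (2, 6)
  (3, 8)
  (4, 0)
  (5, 3)
  (5, 7)
  (6, 1)
  (7, 5)
  (8, 4)
  (10, 5)
Total dead ends: 10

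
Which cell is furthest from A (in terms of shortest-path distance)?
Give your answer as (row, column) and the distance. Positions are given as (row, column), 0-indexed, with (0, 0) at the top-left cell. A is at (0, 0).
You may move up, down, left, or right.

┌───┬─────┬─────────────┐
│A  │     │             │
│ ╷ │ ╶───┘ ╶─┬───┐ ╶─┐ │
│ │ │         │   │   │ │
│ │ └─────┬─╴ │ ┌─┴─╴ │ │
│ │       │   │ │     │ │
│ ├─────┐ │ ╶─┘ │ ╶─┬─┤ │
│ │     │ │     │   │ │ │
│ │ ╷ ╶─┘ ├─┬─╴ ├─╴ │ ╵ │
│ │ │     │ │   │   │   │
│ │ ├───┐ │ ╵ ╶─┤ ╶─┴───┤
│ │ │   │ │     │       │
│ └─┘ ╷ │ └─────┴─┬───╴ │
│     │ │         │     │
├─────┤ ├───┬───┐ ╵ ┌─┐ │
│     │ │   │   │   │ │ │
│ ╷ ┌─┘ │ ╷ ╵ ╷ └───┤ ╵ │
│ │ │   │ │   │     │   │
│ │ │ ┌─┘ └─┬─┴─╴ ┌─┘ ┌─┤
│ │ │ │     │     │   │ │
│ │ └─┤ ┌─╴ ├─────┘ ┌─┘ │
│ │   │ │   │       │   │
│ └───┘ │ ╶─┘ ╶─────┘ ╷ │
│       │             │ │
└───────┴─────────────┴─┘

Computing BFS distances from A to all cells:
Furthest cell: (10, 2)
Distance: 50 steps

Path from A to the furthest cell:

┌───┬─────┬─────────────┐
│A ↓│     │             │
│ ╷ │ ╶───┘ ╶─┬───┐ ╶─┐ │
│ │↓│         │   │   │ │
│ │ └─────┬─╴ │ ┌─┴─╴ │ │
│ │↳ → → ↓│   │ │     │ │
│ ├─────┐ │ ╶─┘ │ ╶─┬─┤ │
│ │     │↓│     │   │ │ │
│ │ ╷ ╶─┘ ├─┬─╴ ├─╴ │ ╵ │
│ │ │    ↓│ │   │   │   │
│ │ ├───┐ │ ╵ ╶─┤ ╶─┴───┤
│ │ │   │↓│     │       │
│ └─┘ ╷ │ └─────┴─┬───╴ │
│     │ │↳ → → → ↓│↱ → ↓│
├─────┤ ├───┬───┐ ╵ ┌─┐ │
│↱ ↓  │ │   │   │↳ ↑│ │↓│
│ ╷ ┌─┘ │ ╷ ╵ ╷ └───┤ ╵ │
│↑│↓│   │ │   │     │↓ ↲│
│ │ │ ┌─┘ └─┬─┴─╴ ┌─┘ ┌─┤
│↑│↓│ │↓ ← ↰│     │↓ ↲│ │
│ │ └─┤ ┌─╴ ├─────┘ ┌─┘ │
│↑│↳ B│↓│↱ ↑│↓ ← ← ↲│   │
│ └───┘ │ ╶─┘ ╶─────┘ ╷ │
│↑ ← ← ↲│↑ ← ↲        │ │
└───────┴─────────────┴─┘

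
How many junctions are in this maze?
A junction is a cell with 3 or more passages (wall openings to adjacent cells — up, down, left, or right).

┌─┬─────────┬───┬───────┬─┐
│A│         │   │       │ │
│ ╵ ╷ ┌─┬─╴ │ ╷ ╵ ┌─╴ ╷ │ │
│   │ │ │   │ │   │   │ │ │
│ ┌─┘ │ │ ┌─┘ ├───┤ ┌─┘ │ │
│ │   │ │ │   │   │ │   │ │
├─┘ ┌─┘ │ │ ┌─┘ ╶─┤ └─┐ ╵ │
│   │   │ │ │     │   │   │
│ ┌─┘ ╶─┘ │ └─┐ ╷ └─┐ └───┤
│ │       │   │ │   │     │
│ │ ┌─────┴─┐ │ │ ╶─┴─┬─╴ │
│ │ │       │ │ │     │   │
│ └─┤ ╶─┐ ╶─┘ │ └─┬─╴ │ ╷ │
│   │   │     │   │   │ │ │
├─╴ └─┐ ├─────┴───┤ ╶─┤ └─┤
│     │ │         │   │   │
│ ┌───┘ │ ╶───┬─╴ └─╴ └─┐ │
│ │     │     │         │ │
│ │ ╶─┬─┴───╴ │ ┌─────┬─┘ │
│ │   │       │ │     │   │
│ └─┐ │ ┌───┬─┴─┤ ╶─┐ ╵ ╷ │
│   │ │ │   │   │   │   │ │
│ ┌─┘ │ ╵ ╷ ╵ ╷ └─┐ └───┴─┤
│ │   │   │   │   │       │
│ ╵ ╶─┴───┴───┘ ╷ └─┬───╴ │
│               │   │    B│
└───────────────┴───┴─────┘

Checking each cell for number of passages:

Junctions found (3+ passages):
  (0, 2): 3 passages
  (0, 10): 3 passages
  (1, 0): 3 passages
  (2, 11): 3 passages
  (3, 7): 4 passages
  (4, 2): 3 passages
  (4, 8): 3 passages
  (5, 4): 3 passages
  (5, 12): 3 passages
  (7, 1): 3 passages
  (8, 8): 3 passages
  (8, 10): 3 passages
  (9, 12): 3 passages
  (10, 0): 3 passages
  (11, 7): 3 passages
  (12, 1): 3 passages
Total junctions: 16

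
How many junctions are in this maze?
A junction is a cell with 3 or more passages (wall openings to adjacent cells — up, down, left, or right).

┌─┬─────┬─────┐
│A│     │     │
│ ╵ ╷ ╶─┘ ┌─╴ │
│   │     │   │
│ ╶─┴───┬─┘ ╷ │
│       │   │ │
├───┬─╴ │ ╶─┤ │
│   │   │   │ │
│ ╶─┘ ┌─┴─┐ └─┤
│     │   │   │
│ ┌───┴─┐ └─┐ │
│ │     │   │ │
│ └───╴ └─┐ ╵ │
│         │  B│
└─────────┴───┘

Checking each cell for number of passages:

Junctions found (3+ passages):
  (0, 2): 3 passages
  (1, 0): 3 passages
  (1, 6): 3 passages
  (4, 0): 3 passages
  (6, 3): 3 passages
Total junctions: 5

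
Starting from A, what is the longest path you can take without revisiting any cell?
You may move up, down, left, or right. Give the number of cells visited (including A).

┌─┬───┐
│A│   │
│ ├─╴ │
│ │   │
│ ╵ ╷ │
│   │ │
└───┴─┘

Finding longest simple path using DFS:
Start: (0, 0)
Longest path visits 8 cells
Path: A → down → down → right → up → right → up → left

Solution:

┌─┬───┐
│A│B ↰│
│ ├─╴ │
│↓│↱ ↑│
│ ╵ ╷ │
│↳ ↑│ │
└───┴─┘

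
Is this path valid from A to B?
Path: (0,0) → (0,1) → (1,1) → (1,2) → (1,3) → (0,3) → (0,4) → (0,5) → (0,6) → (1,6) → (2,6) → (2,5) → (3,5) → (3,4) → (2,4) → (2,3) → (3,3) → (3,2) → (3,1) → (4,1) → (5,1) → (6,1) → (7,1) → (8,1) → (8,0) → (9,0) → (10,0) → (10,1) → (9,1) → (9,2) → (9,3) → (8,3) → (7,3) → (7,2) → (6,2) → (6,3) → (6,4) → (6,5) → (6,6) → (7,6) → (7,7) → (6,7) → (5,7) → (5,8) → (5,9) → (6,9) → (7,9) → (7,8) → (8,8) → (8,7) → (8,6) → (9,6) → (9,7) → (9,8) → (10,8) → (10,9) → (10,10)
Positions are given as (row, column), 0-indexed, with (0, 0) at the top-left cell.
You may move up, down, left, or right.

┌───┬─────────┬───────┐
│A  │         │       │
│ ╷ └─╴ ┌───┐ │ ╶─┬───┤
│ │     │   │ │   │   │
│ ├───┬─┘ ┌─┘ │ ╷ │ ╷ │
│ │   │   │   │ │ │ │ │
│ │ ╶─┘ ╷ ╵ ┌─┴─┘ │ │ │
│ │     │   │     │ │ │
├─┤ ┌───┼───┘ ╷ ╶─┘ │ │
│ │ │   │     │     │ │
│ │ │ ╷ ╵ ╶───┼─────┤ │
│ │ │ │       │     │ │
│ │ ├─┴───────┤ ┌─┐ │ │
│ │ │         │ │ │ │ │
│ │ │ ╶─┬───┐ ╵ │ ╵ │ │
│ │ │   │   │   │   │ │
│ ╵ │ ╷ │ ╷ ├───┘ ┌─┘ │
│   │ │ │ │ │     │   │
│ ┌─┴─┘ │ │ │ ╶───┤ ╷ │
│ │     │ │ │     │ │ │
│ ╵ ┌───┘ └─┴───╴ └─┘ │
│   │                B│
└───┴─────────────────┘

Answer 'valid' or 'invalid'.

Checking path validity:
Result: All consecutive moves are passable.

valid

Correct solution:

┌───┬─────────┬───────┐
│A ↓│  ↱ → → ↓│       │
│ ╷ └─╴ ┌───┐ │ ╶─┬───┤
│ │↳ → ↑│   │↓│   │   │
│ ├───┬─┘ ┌─┘ │ ╷ │ ╷ │
│ │   │↓ ↰│↓ ↲│ │ │ │ │
│ │ ╶─┘ ╷ ╵ ┌─┴─┘ │ │ │
│ │↓ ← ↲│↑ ↲│     │ │ │
├─┤ ┌───┼───┘ ╷ ╶─┘ │ │
│ │↓│   │     │     │ │
│ │ │ ╷ ╵ ╶───┼─────┤ │
│ │↓│ │       │↱ → ↓│ │
│ │ ├─┴───────┤ ┌─┐ │ │
│ │↓│↱ → → → ↓│↑│ │↓│ │
│ │ │ ╶─┬───┐ ╵ │ ╵ │ │
│ │↓│↑ ↰│   │↳ ↑│↓ ↲│ │
│ ╵ │ ╷ │ ╷ ├───┘ ┌─┘ │
│↓ ↲│ │↑│ │ │↓ ← ↲│   │
│ ┌─┴─┘ │ │ │ ╶───┤ ╷ │
│↓│↱ → ↑│ │ │↳ → ↓│ │ │
│ ╵ ┌───┘ └─┴───╴ └─┘ │
│↳ ↑│            ↳ → B│
└───┴─────────────────┘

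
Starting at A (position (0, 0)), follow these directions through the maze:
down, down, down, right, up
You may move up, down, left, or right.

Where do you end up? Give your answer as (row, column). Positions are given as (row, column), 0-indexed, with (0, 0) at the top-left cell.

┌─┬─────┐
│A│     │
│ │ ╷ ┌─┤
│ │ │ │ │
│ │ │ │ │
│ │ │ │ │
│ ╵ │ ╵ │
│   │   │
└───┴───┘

Following directions step by step:
Start: (0, 0)
  down: (0, 0) → (1, 0)
  down: (1, 0) → (2, 0)
  down: (2, 0) → (3, 0)
  right: (3, 0) → (3, 1)
  up: (3, 1) → (2, 1)
Final position: (2, 1)

Path taken:

┌─┬─────┐
│A│     │
│ │ ╷ ┌─┤
│↓│ │ │ │
│ │ │ │ │
│↓│B│ │ │
│ ╵ │ ╵ │
│↳ ↑│   │
└───┴───┘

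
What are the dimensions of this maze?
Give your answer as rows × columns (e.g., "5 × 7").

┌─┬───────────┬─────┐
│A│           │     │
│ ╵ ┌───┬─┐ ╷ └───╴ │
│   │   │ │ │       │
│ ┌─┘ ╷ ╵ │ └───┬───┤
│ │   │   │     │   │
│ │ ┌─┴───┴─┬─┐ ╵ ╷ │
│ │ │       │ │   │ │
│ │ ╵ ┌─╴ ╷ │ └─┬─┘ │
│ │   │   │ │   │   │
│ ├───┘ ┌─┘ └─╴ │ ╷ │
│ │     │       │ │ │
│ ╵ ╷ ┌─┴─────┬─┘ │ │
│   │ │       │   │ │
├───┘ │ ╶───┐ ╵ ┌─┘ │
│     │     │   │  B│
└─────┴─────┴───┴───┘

Counting the maze dimensions:
Rows (vertical): 8
Columns (horizontal): 10
Dimensions: 8 × 10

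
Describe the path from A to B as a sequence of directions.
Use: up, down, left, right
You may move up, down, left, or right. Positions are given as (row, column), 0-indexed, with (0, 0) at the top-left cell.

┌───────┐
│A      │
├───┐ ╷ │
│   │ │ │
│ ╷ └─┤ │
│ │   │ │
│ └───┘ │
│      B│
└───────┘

Finding the path and converting it to directions:
Path through cells: (0,0) → (0,1) → (0,2) → (0,3) → (1,3) → (2,3) → (3,3)
Directions: right, right, right, down, down, down

Solution:

┌───────┐
│A → → ↓│
├───┐ ╷ │
│   │ │↓│
│ ╷ └─┤ │
│ │   │↓│
│ └───┘ │
│      B│
└───────┘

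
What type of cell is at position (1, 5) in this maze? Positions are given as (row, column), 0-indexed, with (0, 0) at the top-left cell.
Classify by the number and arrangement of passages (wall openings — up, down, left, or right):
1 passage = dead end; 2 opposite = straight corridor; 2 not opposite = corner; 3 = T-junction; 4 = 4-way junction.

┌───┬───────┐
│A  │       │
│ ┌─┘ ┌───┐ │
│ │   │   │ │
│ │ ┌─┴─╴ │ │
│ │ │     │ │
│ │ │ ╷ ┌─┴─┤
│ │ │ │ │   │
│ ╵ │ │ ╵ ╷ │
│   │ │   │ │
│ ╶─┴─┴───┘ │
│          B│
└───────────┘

Checking cell at (1, 5):
Number of passages: 2
Cell type: straight corridor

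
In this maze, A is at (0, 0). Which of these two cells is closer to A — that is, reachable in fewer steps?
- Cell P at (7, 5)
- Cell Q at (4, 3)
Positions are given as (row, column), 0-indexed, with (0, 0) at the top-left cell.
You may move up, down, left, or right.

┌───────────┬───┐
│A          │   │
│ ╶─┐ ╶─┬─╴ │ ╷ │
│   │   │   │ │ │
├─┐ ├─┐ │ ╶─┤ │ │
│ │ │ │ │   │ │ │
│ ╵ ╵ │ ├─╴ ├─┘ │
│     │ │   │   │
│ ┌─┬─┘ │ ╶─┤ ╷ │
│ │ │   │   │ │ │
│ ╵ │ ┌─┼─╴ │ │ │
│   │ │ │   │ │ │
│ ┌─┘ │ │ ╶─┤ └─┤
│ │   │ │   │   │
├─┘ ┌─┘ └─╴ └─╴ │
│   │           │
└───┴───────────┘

Shortest path A → P at (7, 5): 18 steps
Shortest path A → Q at (4, 3): 7 steps

Q is closer (7 steps vs 18 steps).

Path to P:

┌───────────┬───┐
│A → → → → ↓│   │
│ ╶─┐ ╶─┬─╴ │ ╷ │
│   │   │↓ ↲│ │ │
├─┐ ├─┐ │ ╶─┤ │ │
│ │ │ │ │↳ ↓│ │ │
│ ╵ ╵ │ ├─╴ ├─┘ │
│     │ │↓ ↲│   │
│ ┌─┬─┘ │ ╶─┤ ╷ │
│ │ │   │↳ ↓│ │ │
│ ╵ │ ┌─┼─╴ │ │ │
│   │ │ │↓ ↲│ │ │
│ ┌─┘ │ │ ╶─┤ └─┤
│ │   │ │↳ ↓│   │
├─┘ ┌─┘ └─╴ └─╴ │
│   │      P    │
└───┴───────────┘

Path to Q:

┌───────────┬───┐
│A → ↓      │   │
│ ╶─┐ ╶─┬─╴ │ ╷ │
│   │↳ ↓│   │ │ │
├─┐ ├─┐ │ ╶─┤ │ │
│ │ │ │↓│   │ │ │
│ ╵ ╵ │ ├─╴ ├─┘ │
│     │↓│   │   │
│ ┌─┬─┘ │ ╶─┤ ╷ │
│ │ │  Q│   │ │ │
│ ╵ │ ┌─┼─╴ │ │ │
│   │ │ │   │ │ │
│ ┌─┘ │ │ ╶─┤ └─┤
│ │   │ │   │   │
├─┘ ┌─┘ └─╴ └─╴ │
│   │           │
└───┴───────────┘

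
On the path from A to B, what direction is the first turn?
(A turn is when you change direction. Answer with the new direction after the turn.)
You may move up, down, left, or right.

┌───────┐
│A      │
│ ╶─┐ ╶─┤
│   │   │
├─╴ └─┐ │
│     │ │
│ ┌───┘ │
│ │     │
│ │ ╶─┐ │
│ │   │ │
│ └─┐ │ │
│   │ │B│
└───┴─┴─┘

Directions: right, right, down, right, down, down, down, down
First turn direction: down

Solution:

┌───────┐
│A → ↓  │
│ ╶─┐ ╶─┤
│   │↳ ↓│
├─╴ └─┐ │
│     │↓│
│ ┌───┘ │
│ │    ↓│
│ │ ╶─┐ │
│ │   │↓│
│ └─┐ │ │
│   │ │B│
└───┴─┴─┘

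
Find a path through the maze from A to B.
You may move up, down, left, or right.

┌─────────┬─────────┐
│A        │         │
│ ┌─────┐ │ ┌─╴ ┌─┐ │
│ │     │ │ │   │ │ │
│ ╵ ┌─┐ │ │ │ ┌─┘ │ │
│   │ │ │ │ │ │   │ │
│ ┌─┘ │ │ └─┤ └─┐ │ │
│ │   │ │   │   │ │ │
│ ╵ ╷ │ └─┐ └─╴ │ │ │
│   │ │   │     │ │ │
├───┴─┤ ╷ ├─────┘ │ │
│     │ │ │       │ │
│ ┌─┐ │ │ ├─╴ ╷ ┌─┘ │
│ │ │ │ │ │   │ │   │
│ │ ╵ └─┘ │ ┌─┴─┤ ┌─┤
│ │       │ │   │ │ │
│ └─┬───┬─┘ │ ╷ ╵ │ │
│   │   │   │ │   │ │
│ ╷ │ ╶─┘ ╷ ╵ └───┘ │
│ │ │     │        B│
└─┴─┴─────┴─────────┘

Finding the shortest path through the maze:
Path length: 36 steps
Directions: right → right → right → right → down → down → down → right → down → right → right → up → left → up → up → right → up → right → right → down → down → down → down → down → down → left → down → down → left → up → left → down → down → right → right → right

Solution:

┌─────────┬─────────┐
│A → → → ↓│    ↱ → ↓│
│ ┌─────┐ │ ┌─╴ ┌─┐ │
│ │     │↓│ │↱ ↑│ │↓│
│ ╵ ┌─┐ │ │ │ ┌─┘ │ │
│   │ │ │↓│ │↑│   │↓│
│ ┌─┘ │ │ └─┤ └─┐ │ │
│ │   │ │↳ ↓│↑ ↰│ │↓│
│ ╵ ╷ │ └─┐ └─╴ │ │ │
│   │ │   │↳ → ↑│ │↓│
├───┴─┤ ╷ ├─────┘ │ │
│     │ │ │       │↓│
│ ┌─┐ │ │ ├─╴ ╷ ┌─┘ │
│ │ │ │ │ │   │ │↓ ↲│
│ │ ╵ └─┘ │ ┌─┴─┤ ┌─┤
│ │       │ │↓ ↰│↓│ │
│ └─┬───┬─┘ │ ╷ ╵ │ │
│   │   │   │↓│↑ ↲│ │
│ ╷ │ ╶─┘ ╷ ╵ └───┘ │
│ │ │     │  ↳ → → B│
└─┴─┴─────┴─────────┘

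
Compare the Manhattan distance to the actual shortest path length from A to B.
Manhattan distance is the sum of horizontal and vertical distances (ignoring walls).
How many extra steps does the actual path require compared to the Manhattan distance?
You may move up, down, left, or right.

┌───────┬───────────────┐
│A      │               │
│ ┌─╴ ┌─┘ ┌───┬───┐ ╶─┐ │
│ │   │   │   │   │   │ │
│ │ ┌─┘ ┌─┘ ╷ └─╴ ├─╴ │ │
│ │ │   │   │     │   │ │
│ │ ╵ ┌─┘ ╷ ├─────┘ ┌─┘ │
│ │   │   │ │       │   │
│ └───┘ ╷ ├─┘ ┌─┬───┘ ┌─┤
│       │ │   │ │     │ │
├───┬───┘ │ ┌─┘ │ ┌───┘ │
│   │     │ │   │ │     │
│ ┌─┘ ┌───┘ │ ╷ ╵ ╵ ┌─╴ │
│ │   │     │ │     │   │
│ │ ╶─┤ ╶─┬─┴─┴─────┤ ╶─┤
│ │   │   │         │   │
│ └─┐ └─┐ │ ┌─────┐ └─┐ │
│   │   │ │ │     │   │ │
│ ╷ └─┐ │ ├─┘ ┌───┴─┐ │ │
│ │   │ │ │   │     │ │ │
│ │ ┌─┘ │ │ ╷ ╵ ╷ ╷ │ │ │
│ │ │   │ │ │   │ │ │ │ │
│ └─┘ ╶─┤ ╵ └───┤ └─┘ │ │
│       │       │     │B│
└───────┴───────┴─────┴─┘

Manhattan distance: |11 - 0| + |11 - 0| = 22
Actual path length: 40
Extra steps: 40 - 22 = 18

Solution:

┌───────┬───────────────┐
│A → ↓  │↱ → → → → → → ↓│
│ ┌─╴ ┌─┘ ┌───┬───┐ ╶─┐ │
│ │↓ ↲│↱ ↑│   │   │   │↓│
│ │ ┌─┘ ┌─┘ ╷ └─╴ ├─╴ │ │
│ │↓│↱ ↑│   │     │   │↓│
│ │ ╵ ┌─┘ ╷ ├─────┘ ┌─┘ │
│ │↳ ↑│   │ │       │↓ ↲│
│ └───┘ ╷ ├─┘ ┌─┬───┘ ┌─┤
│       │ │   │ │↓ ← ↲│ │
├───┬───┘ │ ┌─┘ │ ┌───┘ │
│   │     │ │   │↓│↱ → ↓│
│ ┌─┘ ┌───┘ │ ╷ ╵ ╵ ┌─╴ │
│ │   │     │ │  ↳ ↑│↓ ↲│
│ │ ╶─┤ ╶─┬─┴─┴─────┤ ╶─┤
│ │   │   │         │↳ ↓│
│ └─┐ └─┐ │ ┌─────┐ └─┐ │
│   │   │ │ │     │   │↓│
│ ╷ └─┐ │ ├─┘ ┌───┴─┐ │ │
│ │   │ │ │   │     │ │↓│
│ │ ┌─┘ │ │ ╷ ╵ ╷ ╷ │ │ │
│ │ │   │ │ │   │ │ │ │↓│
│ └─┘ ╶─┤ ╵ └───┤ └─┘ │ │
│       │       │     │B│
└───────┴───────┴─────┴─┘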